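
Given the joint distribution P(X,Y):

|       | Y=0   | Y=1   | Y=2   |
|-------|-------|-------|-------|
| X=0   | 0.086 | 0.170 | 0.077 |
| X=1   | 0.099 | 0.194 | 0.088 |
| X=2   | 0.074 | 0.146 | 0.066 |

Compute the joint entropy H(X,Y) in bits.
3.0637 bits

H(X,Y) = -Σ_{x,y} P(x,y) log₂ P(x,y). Per-cell terms -P(x,y)·log₂P(x,y):
  X=0: 0.30440, 0.43459, 0.28482
  X=1: 0.33031, 0.45898, 0.30856
  X=2: 0.27797, 0.40529, 0.25881
Sum of the 9 terms: H(X,Y) = 3.0637 bits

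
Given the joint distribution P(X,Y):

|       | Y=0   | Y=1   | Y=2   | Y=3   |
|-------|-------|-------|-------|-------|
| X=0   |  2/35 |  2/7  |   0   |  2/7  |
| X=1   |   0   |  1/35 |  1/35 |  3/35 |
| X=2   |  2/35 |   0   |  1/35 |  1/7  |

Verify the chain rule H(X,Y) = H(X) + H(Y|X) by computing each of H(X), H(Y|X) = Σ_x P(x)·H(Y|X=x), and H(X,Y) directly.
H(X) = 1.3088 bits, H(Y|X) = 1.3404 bits, H(X,Y) = 2.6492 bits

Marginal of X (row sums):
  P(X=0) = 2/35 + 2/7 + 0 + 2/7 = 22/35
  P(X=1) = 0 + 1/35 + 1/35 + 3/35 = 1/7
  P(X=2) = 2/35 + 0 + 1/35 + 1/7 = 8/35
H(X) = -[(22/35)·log₂(22/35) + (1/7)·log₂(1/7) + (8/35)·log₂(8/35)]
  = 0.42105 + 0.40105 + 0.48669 = 1.3088 bits

H(Y|X) = Σ_x P(x)·H(Y|X=x):
  X=0: P(X=0) = 22/35, P(Y|X=0) = (1/11, 5/11, 0, 5/11) → H(Y|X=0) = 1.34859
  X=1: P(X=1) = 1/7, P(Y|X=1) = (0, 1/5, 1/5, 3/5) → H(Y|X=1) = 1.37095
  X=2: P(X=2) = 8/35, P(Y|X=2) = (1/4, 0, 1/8, 5/8) → H(Y|X=2) = 1.29879
H(Y|X) = (22/35)·1.34859 + (1/7)·1.37095 + (8/35)·1.29879 = 1.3404 bits

H(X,Y) = -Σ_{x,y} P(x,y) log₂ P(x,y). Per-cell terms -P(x,y)·log₂P(x,y):
  X=0: 0.23596, 0.51639, 0.00000, 0.51639
  X=1: 0.00000, 0.14655, 0.14655, 0.30380
  X=2: 0.23596, 0.00000, 0.14655, 0.40105
  (cells with P = 0 contribute 0)
Sum of the 12 terms: H(X,Y) = 2.6492 bits

Chain rule check:
  H(X) + H(Y|X) = 1.3088 + 1.3404 = 2.6492 bits
  H(X,Y) = 2.6492 bits
✓ Chain rule verified.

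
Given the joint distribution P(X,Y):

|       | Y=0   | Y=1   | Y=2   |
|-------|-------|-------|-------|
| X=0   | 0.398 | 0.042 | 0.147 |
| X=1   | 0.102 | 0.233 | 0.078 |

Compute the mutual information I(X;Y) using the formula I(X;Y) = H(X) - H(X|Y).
0.2341 bits

I(X;Y) = H(X) - H(X|Y)

Marginal of X (row sums):
  P(X=0) = 0.398 + 0.042 + 0.147 = 0.587
  P(X=1) = 0.102 + 0.233 + 0.078 = 0.413
H(X) = -[0.587·log₂(0.587) + 0.413·log₂(0.413)]
  = 0.45115 + 0.52690 = 0.97805 bits

Marginal of Y (column sums):
  P(Y=0) = 0.398 + 0.102 = 0.500
  P(Y=1) = 0.042 + 0.233 = 0.275
  P(Y=2) = 0.147 + 0.078 = 0.225
H(X|Y) = Σ_y P(y)·H(X|Y=y):
  Y=0: P(Y=0) = 0.500, P(X|Y=0) = (199/250, 51/250) → H(X|Y=0) = 0.72986
  Y=1: P(Y=1) = 0.275, P(X|Y=1) = (42/275, 233/275) → H(X|Y=1) = 0.61662
  Y=2: P(Y=2) = 0.225, P(X|Y=2) = (49/75, 26/75) → H(X|Y=2) = 0.93106
H(X|Y) = 0.500·0.72986 + 0.275·0.61662 + 0.225·0.93106 = 0.74399 bits

I(X;Y) = H(X) - H(X|Y) = 0.97805 - 0.74399 = 0.2341 bits

Cross-check via I(X;Y) = H(X) + H(Y) - H(X,Y): computing H(Y) from the column sums and H(X,Y) from the 6 cells in the same way gives H(Y) = 1.49639 bits and H(X,Y) = 2.24037 bits, so
I(X;Y) = 0.97805 + 1.49639 - 2.24037 = 0.2341 bits ✓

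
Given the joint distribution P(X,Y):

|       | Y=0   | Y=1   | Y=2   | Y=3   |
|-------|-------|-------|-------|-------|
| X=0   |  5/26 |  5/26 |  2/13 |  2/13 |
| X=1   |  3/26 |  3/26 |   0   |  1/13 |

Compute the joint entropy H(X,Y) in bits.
2.7493 bits

H(X,Y) = -Σ_{x,y} P(x,y) log₂ P(x,y). Per-cell terms -P(x,y)·log₂P(x,y):
  X=0: 0.45741, 0.45741, 0.41545, 0.41545
  X=1: 0.35948, 0.35948, 0.00000, 0.28465
  (cells with P = 0 contribute 0)
Sum of the 8 terms: H(X,Y) = 2.7493 bits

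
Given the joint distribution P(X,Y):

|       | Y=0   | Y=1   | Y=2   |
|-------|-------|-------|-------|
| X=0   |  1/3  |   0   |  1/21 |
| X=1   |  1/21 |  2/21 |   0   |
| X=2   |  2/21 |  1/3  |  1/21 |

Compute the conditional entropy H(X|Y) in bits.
0.9736 bits

H(X|Y) = H(X,Y) - H(Y)

H(X,Y) = -Σ_{x,y} P(x,y) log₂ P(x,y). Per-cell terms -P(x,y)·log₂P(x,y):
  X=0: 0.52832, 0.00000, 0.20916
  X=1: 0.20916, 0.32308, 0.00000
  X=2: 0.32308, 0.52832, 0.20916
  (cells with P = 0 contribute 0)
Sum of the 9 terms: H(X,Y) = 2.3303 bits

Marginal of Y (column sums):
  P(Y=0) = 1/3 + 1/21 + 2/21 = 10/21
  P(Y=1) = 0 + 2/21 + 1/3 = 3/7
  P(Y=2) = 1/21 + 0 + 1/21 = 2/21
H(Y) = -[(10/21)·log₂(10/21) + (3/7)·log₂(3/7) + (2/21)·log₂(2/21)]
  = 0.50971 + 0.52388 + 0.32308 = 1.3567 bits

H(X|Y) = H(X,Y) - H(Y) = 2.3303 - 1.3567 = 0.9736 bits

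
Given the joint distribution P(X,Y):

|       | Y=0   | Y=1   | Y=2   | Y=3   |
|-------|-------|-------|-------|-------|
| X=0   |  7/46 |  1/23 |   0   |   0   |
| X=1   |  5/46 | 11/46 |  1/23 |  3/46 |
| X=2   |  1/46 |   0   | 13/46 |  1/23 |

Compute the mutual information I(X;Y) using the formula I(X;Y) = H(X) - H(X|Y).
0.6754 bits

I(X;Y) = H(X) - H(X|Y)

Marginal of X (row sums):
  P(X=0) = 7/46 + 1/23 + 0 + 0 = 9/46
  P(X=1) = 5/46 + 11/46 + 1/23 + 3/46 = 21/46
  P(X=2) = 1/46 + 0 + 13/46 + 1/23 = 8/23
H(X) = -[(9/46)·log₂(9/46) + (21/46)·log₂(21/46) + (8/23)·log₂(8/23)]
  = 0.46049 + 0.51644 + 0.52993 = 1.5069 bits

Marginal of Y (column sums):
  P(Y=0) = 7/46 + 5/46 + 1/46 = 13/46
  P(Y=1) = 1/23 + 11/46 + 0 = 13/46
  P(Y=2) = 0 + 1/23 + 13/46 = 15/46
  P(Y=3) = 0 + 3/46 + 1/23 = 5/46
H(X|Y) = Σ_y P(y)·H(X|Y=y):
  Y=0: P(Y=0) = 13/46, P(X|Y=0) = (7/13, 5/13, 1/13) → H(X|Y=0) = 1.29574
  Y=1: P(Y=1) = 13/46, P(X|Y=1) = (2/13, 11/13, 0) → H(X|Y=1) = 0.61938
  Y=2: P(Y=2) = 15/46, P(X|Y=2) = (0, 2/15, 13/15) → H(X|Y=2) = 0.56651
  Y=3: P(Y=3) = 5/46, P(X|Y=3) = (0, 3/5, 2/5) → H(X|Y=3) = 0.97095
H(X|Y) = (13/46)·1.29574 + (13/46)·0.61938 + (15/46)·0.56651 + (5/46)·0.97095 = 0.8315 bits

I(X;Y) = H(X) - H(X|Y) = 1.5069 - 0.8315 = 0.6754 bits

Cross-check via I(X;Y) = H(X) + H(Y) - H(X,Y): computing H(Y) from the column sums and H(X,Y) from the 12 cells in the same way gives H(Y) = 1.9056 bits and H(X,Y) = 2.7371 bits, so
I(X;Y) = 1.5069 + 1.9056 - 2.7371 = 0.6754 bits ✓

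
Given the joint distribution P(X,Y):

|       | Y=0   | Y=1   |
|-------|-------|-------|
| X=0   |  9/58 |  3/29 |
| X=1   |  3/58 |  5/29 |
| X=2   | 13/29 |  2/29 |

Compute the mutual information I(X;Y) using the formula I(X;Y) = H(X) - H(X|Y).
0.2106 bits

I(X;Y) = H(X) - H(X|Y)

Marginal of X (row sums):
  P(X=0) = 9/58 + 3/29 = 15/58
  P(X=1) = 3/58 + 5/29 = 13/58
  P(X=2) = 13/29 + 2/29 = 15/29
H(X) = -[(15/58)·log₂(15/58) + (13/58)·log₂(13/58) + (15/29)·log₂(15/29)]
  = 0.504592 + 0.483587 + 0.491943 = 1.480122 bits

Marginal of Y (column sums):
  P(Y=0) = 9/58 + 3/58 + 13/29 = 19/29
  P(Y=1) = 3/29 + 5/29 + 2/29 = 10/29
H(X|Y) = Σ_y P(y)·H(X|Y=y):
  Y=0: P(Y=0) = 19/29, P(X|Y=0) = (9/38, 3/38, 13/19) → H(X|Y=0) = 1.155937
  Y=1: P(Y=1) = 10/29, P(X|Y=1) = (3/10, 1/2, 1/5) → H(X|Y=1) = 1.485475
H(X|Y) = (19/29)·1.155937 + (10/29)·1.485475 = 1.269571 bits

I(X;Y) = H(X) - H(X|Y) = 1.480122 - 1.269571 = 0.2106 bits

Cross-check via I(X;Y) = H(X) + H(Y) - H(X,Y): computing H(Y) from the column sums and H(X,Y) from the 6 cells in the same way gives H(Y) = 0.929364 bits and H(X,Y) = 2.198934 bits, so
I(X;Y) = 1.480122 + 0.929364 - 2.198934 = 0.2106 bits ✓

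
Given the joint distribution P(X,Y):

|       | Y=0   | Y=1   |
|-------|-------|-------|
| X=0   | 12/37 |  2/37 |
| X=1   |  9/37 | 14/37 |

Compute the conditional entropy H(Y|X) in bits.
0.8241 bits

H(Y|X) = H(X,Y) - H(X)

H(X,Y) = -Σ_{x,y} P(x,y) log₂ P(x,y). Per-cell terms -P(x,y)·log₂P(x,y):
  X=0: 0.5269, 0.2275
  X=1: 0.4961, 0.5305
Sum of the 4 terms: H(X,Y) = 1.7810 bits

Marginal of X (row sums):
  P(X=0) = 12/37 + 2/37 = 14/37
  P(X=1) = 9/37 + 14/37 = 23/37
H(X) = -[(14/37)·log₂(14/37) + (23/37)·log₂(23/37)]
  = 0.5305 + 0.4264 = 0.9569 bits

H(Y|X) = H(X,Y) - H(X) = 1.7810 - 0.9569 = 0.8241 bits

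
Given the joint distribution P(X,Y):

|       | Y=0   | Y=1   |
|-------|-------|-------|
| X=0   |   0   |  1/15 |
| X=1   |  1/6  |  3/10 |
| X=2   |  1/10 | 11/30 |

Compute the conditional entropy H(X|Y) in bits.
1.2387 bits

H(X|Y) = H(X,Y) - H(Y)

H(X,Y) = -Σ_{x,y} P(x,y) log₂ P(x,y). Per-cell terms -P(x,y)·log₂P(x,y):
  X=0: 0.0000, 0.2605
  X=1: 0.4308, 0.5211
  X=2: 0.3322, 0.5307
  (cells with P = 0 contribute 0)
Sum of the 6 terms: H(X,Y) = 2.0753 bits

Marginal of Y (column sums):
  P(Y=0) = 0 + 1/6 + 1/10 = 4/15
  P(Y=1) = 1/15 + 3/10 + 11/30 = 11/15
H(Y) = -[(4/15)·log₂(4/15) + (11/15)·log₂(11/15)]
  = 0.5085 + 0.3281 = 0.8366 bits

H(X|Y) = H(X,Y) - H(Y) = 2.0753 - 0.8366 = 1.2387 bits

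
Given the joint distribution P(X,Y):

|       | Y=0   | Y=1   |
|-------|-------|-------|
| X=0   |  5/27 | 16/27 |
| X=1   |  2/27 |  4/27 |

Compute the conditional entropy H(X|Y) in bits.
0.7585 bits

H(X|Y) = H(X,Y) - H(Y)

H(X,Y) = -Σ_{x,y} P(x,y) log₂ P(x,y). Per-cell terms -P(x,y)·log₂P(x,y):
  X=0: 0.45055, 0.44734
  X=1: 0.27814, 0.40813
Sum of the 4 terms: H(X,Y) = 1.58416 bits

Marginal of Y (column sums):
  P(Y=0) = 5/27 + 2/27 = 7/27
  P(Y=1) = 16/27 + 4/27 = 20/27
H(Y) = -[(7/27)·log₂(7/27) + (20/27)·log₂(20/27)]
  = 0.50492 + 0.32071 = 0.82563 bits

H(X|Y) = H(X,Y) - H(Y) = 1.58416 - 0.82563 = 0.7585 bits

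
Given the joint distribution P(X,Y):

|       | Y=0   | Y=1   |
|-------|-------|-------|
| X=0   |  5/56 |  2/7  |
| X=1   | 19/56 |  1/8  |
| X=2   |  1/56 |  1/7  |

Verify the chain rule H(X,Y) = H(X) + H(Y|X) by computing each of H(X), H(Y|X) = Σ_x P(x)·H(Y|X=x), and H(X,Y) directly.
H(X) = 1.4684 bits, H(Y|X) = 0.7680 bits, H(X,Y) = 2.2364 bits

Marginal of X (row sums):
  P(X=0) = 5/56 + 2/7 = 3/8
  P(X=1) = 19/56 + 1/8 = 13/28
  P(X=2) = 1/56 + 1/7 = 9/56
H(X) = -[(3/8)·log₂(3/8) + (13/28)·log₂(13/28) + (9/56)·log₂(9/56)]
  = 0.53064 + 0.51392 + 0.42387 = 1.4684 bits

H(Y|X) = Σ_x P(x)·H(Y|X=x):
  X=0: P(X=0) = 3/8, P(Y|X=0) = (5/21, 16/21) → H(Y|X=0) = 0.79186
  X=1: P(X=1) = 13/28, P(Y|X=1) = (19/26, 7/26) → H(Y|X=1) = 0.84036
  X=2: P(X=2) = 9/56, P(Y|X=2) = (1/9, 8/9) → H(Y|X=2) = 0.50326
H(Y|X) = (3/8)·0.79186 + (13/28)·0.84036 + (9/56)·0.50326 = 0.7680 bits

H(X,Y) = -Σ_{x,y} P(x,y) log₂ P(x,y). Per-cell terms -P(x,y)·log₂P(x,y):
  X=0: 0.31120, 0.51639
  X=1: 0.52909, 0.37500
  X=2: 0.10370, 0.40105
Sum of the 6 terms: H(X,Y) = 2.2364 bits

Chain rule check:
  H(X) + H(Y|X) = 1.4684 + 0.7680 = 2.2364 bits
  H(X,Y) = 2.2364 bits
✓ Chain rule verified.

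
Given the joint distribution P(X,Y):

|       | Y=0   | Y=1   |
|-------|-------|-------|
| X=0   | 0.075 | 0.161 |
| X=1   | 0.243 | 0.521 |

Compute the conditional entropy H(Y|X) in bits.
0.9022 bits

H(Y|X) = H(X,Y) - H(X)

H(X,Y) = -Σ_{x,y} P(x,y) log₂ P(x,y). Per-cell terms -P(x,y)·log₂P(x,y):
  X=0: 0.28027, 0.42421
  X=1: 0.49596, 0.49008
Sum of the 4 terms: H(X,Y) = 1.6905 bits

Marginal of X (row sums):
  P(X=0) = 0.075 + 0.161 = 0.236
  P(X=1) = 0.243 + 0.521 = 0.764
H(X) = -[0.236·log₂(0.236) + 0.764·log₂(0.764)]
  = 0.49162 + 0.29670 = 0.7883 bits

H(Y|X) = H(X,Y) - H(X) = 1.6905 - 0.7883 = 0.9022 bits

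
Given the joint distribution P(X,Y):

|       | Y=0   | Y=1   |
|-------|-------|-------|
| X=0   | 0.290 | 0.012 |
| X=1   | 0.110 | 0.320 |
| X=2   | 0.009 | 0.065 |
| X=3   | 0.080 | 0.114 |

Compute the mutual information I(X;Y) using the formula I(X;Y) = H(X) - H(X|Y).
0.3449 bits

I(X;Y) = H(X) - H(X|Y)

Marginal of X (row sums):
  P(X=0) = 0.290 + 0.012 = 0.302
  P(X=1) = 0.110 + 0.320 = 0.430
  P(X=2) = 0.009 + 0.065 = 0.074
  P(X=3) = 0.080 + 0.114 = 0.194
H(X) = -[0.302·log₂(0.302) + 0.430·log₂(0.430) + 0.074·log₂(0.074) + 0.194·log₂(0.194)]
  = 0.52167 + 0.52356 + 0.27797 + 0.45898 = 1.78218 bits

Marginal of Y (column sums):
  P(Y=0) = 0.290 + 0.110 + 0.009 + 0.080 = 0.489
  P(Y=1) = 0.012 + 0.320 + 0.065 + 0.114 = 0.511
H(X|Y) = Σ_y P(y)·H(X|Y=y):
  Y=0: P(Y=0) = 0.489, P(X|Y=0) = (290/489, 110/489, 3/163, 80/489) → H(X|Y=0) = 1.46456
  Y=1: P(Y=1) = 0.511, P(X|Y=1) = (12/511, 320/511, 65/511, 114/511) → H(X|Y=1) = 1.41119
H(X|Y) = 0.489·1.46456 + 0.511·1.41119 = 1.43729 bits

I(X;Y) = H(X) - H(X|Y) = 1.78218 - 1.43729 = 0.3449 bits

Cross-check via I(X;Y) = H(X) + H(Y) - H(X,Y): computing H(Y) from the column sums and H(X,Y) from the 8 cells in the same way gives H(Y) = 0.99965 bits and H(X,Y) = 2.43694 bits, so
I(X;Y) = 1.78218 + 0.99965 - 2.43694 = 0.3449 bits ✓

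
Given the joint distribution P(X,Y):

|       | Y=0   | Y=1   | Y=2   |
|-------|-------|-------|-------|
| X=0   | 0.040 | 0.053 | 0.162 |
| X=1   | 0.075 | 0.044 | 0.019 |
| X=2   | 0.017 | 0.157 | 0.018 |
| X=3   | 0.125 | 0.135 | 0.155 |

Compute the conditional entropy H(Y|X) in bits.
1.3478 bits

H(Y|X) = H(X,Y) - H(X)

H(X,Y) = -Σ_{x,y} P(x,y) log₂ P(x,y). Per-cell terms -P(x,y)·log₂P(x,y):
  X=0: 0.1858, 0.2246, 0.4254
  X=1: 0.2803, 0.1983, 0.1086
  X=2: 0.0999, 0.4194, 0.1043
  X=3: 0.3750, 0.3900, 0.4169
Sum of the 12 terms: H(X,Y) = 3.2285 bits

Marginal of X (row sums):
  P(X=0) = 0.040 + 0.053 + 0.162 = 0.255
  P(X=1) = 0.075 + 0.044 + 0.019 = 0.138
  P(X=2) = 0.017 + 0.157 + 0.018 = 0.192
  P(X=3) = 0.125 + 0.135 + 0.155 = 0.415
H(X) = -[0.255·log₂(0.255) + 0.138·log₂(0.138) + 0.192·log₂(0.192) + 0.415·log₂(0.415)]
  = 0.5027 + 0.3943 + 0.4571 + 0.5266 = 1.8807 bits

H(Y|X) = H(X,Y) - H(X) = 3.2285 - 1.8807 = 1.3478 bits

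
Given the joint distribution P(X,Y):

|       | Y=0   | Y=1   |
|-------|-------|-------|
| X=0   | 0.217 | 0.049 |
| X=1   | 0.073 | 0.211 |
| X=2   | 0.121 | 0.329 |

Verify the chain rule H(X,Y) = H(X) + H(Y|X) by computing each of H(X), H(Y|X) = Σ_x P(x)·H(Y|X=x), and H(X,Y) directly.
H(X) = 1.5423 bits, H(Y|X) = 0.7948 bits, H(X,Y) = 2.3371 bits

Marginal of X (row sums):
  P(X=0) = 0.217 + 0.049 = 0.266
  P(X=1) = 0.073 + 0.211 = 0.284
  P(X=2) = 0.121 + 0.329 = 0.450
H(X) = -[0.266·log₂(0.266) + 0.284·log₂(0.284) + 0.450·log₂(0.450)]
  = 0.50819 + 0.51575 + 0.51840 = 1.5423 bits

H(Y|X) = Σ_x P(x)·H(Y|X=x):
  X=0: P(X=0) = 0.266, P(Y|X=0) = (31/38, 7/38) → H(Y|X=0) = 0.68920
  X=1: P(X=1) = 0.284, P(Y|X=1) = (73/284, 211/284) → H(Y|X=1) = 0.82225
  X=2: P(X=2) = 0.450, P(Y|X=2) = (121/450, 329/450) → H(Y|X=2) = 0.83987
H(Y|X) = 0.266·0.68920 + 0.284·0.82225 + 0.450·0.83987 = 0.7948 bits

H(X,Y) = -Σ_{x,y} P(x,y) log₂ P(x,y). Per-cell terms -P(x,y)·log₂P(x,y):
  X=0: 0.47832, 0.21320
  X=1: 0.27565, 0.47363
  X=2: 0.36868, 0.52766
Sum of the 6 terms: H(X,Y) = 2.3371 bits

Chain rule check:
  H(X) + H(Y|X) = 1.5423 + 0.7948 = 2.3371 bits
  H(X,Y) = 2.3371 bits
✓ Chain rule verified.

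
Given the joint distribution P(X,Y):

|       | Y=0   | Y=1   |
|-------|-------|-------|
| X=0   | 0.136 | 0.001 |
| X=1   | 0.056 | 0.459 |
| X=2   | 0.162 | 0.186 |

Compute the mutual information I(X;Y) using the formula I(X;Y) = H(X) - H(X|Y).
0.3268 bits

I(X;Y) = H(X) - H(X|Y)

Marginal of X (row sums):
  P(X=0) = 0.136 + 0.001 = 0.137
  P(X=1) = 0.056 + 0.459 = 0.515
  P(X=2) = 0.162 + 0.186 = 0.348
H(X) = -[0.137·log₂(0.137) + 0.515·log₂(0.515) + 0.348·log₂(0.348)]
  = 0.39288 + 0.49304 + 0.52995 = 1.4159 bits

Marginal of Y (column sums):
  P(Y=0) = 0.136 + 0.056 + 0.162 = 0.354
  P(Y=1) = 0.001 + 0.459 + 0.186 = 0.646
H(X|Y) = Σ_y P(y)·H(X|Y=y):
  Y=0: P(Y=0) = 0.354, P(X|Y=0) = (68/177, 28/177, 27/59) → H(X|Y=0) = 1.46715
  Y=1: P(Y=1) = 0.646, P(X|Y=1) = (1/646, 27/38, 93/323) → H(X|Y=1) = 0.88195
H(X|Y) = 0.354·1.46715 + 0.646·0.88195 = 1.0891 bits

I(X;Y) = H(X) - H(X|Y) = 1.4159 - 1.0891 = 0.3268 bits

Cross-check via I(X;Y) = H(X) + H(Y) - H(X,Y): computing H(Y) from the column sums and H(X,Y) from the 6 cells in the same way gives H(Y) = 0.9376 bits and H(X,Y) = 2.0267 bits, so
I(X;Y) = 1.4159 + 0.9376 - 2.0267 = 0.3268 bits ✓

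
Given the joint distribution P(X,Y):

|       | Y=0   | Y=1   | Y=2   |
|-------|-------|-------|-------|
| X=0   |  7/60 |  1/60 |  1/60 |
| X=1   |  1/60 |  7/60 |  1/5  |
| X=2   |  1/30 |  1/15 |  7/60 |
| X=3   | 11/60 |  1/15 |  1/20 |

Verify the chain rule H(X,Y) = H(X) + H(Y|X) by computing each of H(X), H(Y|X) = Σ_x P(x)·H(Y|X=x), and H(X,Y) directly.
H(X) = 1.9380 bits, H(Y|X) = 1.2558 bits, H(X,Y) = 3.1938 bits

Marginal of X (row sums):
  P(X=0) = 7/60 + 1/60 + 1/60 = 3/20
  P(X=1) = 1/60 + 7/60 + 1/5 = 1/3
  P(X=2) = 1/30 + 1/15 + 7/60 = 13/60
  P(X=3) = 11/60 + 1/15 + 1/20 = 3/10
H(X) = -[(3/20)·log₂(3/20) + (1/3)·log₂(1/3) + (13/60)·log₂(13/60) + (3/10)·log₂(3/10)]
  = 0.4105 + 0.5283 + 0.4781 + 0.5211 = 1.9380 bits

H(Y|X) = Σ_x P(x)·H(Y|X=x):
  X=0: P(X=0) = 3/20, P(Y|X=0) = (7/9, 1/9, 1/9) → H(Y|X=0) = 0.9864
  X=1: P(X=1) = 1/3, P(Y|X=1) = (1/20, 7/20, 3/5) → H(Y|X=1) = 1.1884
  X=2: P(X=2) = 13/60, P(Y|X=2) = (2/13, 4/13, 7/13) → H(Y|X=2) = 1.4196
  X=3: P(X=3) = 3/10, P(Y|X=3) = (11/18, 2/9, 1/6) → H(Y|X=3) = 1.3472
H(Y|X) = (3/20)·0.9864 + (1/3)·1.1884 + (13/60)·1.4196 + (3/10)·1.3472 = 1.2558 bits

H(X,Y) = -Σ_{x,y} P(x,y) log₂ P(x,y). Per-cell terms -P(x,y)·log₂P(x,y):
  X=0: 0.3616, 0.0984, 0.0984
  X=1: 0.0984, 0.3616, 0.4644
  X=2: 0.1636, 0.2605, 0.3616
  X=3: 0.4487, 0.2605, 0.2161
Sum of the 12 terms: H(X,Y) = 3.1938 bits

Chain rule check:
  H(X) + H(Y|X) = 1.9380 + 1.2558 = 3.1938 bits
  H(X,Y) = 3.1938 bits
✓ Chain rule verified.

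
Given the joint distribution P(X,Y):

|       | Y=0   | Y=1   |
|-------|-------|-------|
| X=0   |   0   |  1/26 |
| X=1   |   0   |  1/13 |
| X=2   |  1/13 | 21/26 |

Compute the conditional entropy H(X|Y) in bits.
0.6077 bits

H(X|Y) = H(X,Y) - H(Y)

H(X,Y) = -Σ_{x,y} P(x,y) log₂ P(x,y). Per-cell terms -P(x,y)·log₂P(x,y):
  X=0: 0.000000, 0.180786
  X=1: 0.000000, 0.284649
  X=2: 0.284649, 0.248868
  (cells with P = 0 contribute 0)
Sum of the 6 terms: H(X,Y) = 0.99895 bits

Marginal of Y (column sums):
  P(Y=0) = 0 + 0 + 1/13 = 1/13
  P(Y=1) = 1/26 + 1/13 + 21/26 = 12/13
H(Y) = -[(1/13)·log₂(1/13) + (12/13)·log₂(12/13)]
  = 0.284649 + 0.106594 = 0.39124 bits

H(X|Y) = H(X,Y) - H(Y) = 0.99895 - 0.39124 = 0.6077 bits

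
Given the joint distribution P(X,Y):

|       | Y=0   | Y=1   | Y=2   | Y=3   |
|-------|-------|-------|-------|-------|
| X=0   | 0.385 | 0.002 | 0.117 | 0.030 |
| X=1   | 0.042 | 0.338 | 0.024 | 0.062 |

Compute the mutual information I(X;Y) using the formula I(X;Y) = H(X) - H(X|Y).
0.6043 bits

I(X;Y) = H(X) - H(X|Y)

Marginal of X (row sums):
  P(X=0) = 0.385 + 0.002 + 0.117 + 0.030 = 0.534
  P(X=1) = 0.042 + 0.338 + 0.024 + 0.062 = 0.466
H(X) = -[0.534·log₂(0.534) + 0.466·log₂(0.466)]
  = 0.483317 + 0.513345 = 0.99666 bits

Marginal of Y (column sums):
  P(Y=0) = 0.385 + 0.042 = 0.427
  P(Y=1) = 0.002 + 0.338 = 0.340
  P(Y=2) = 0.117 + 0.024 = 0.141
  P(Y=3) = 0.030 + 0.062 = 0.092
H(X|Y) = Σ_y P(y)·H(X|Y=y):
  Y=0: P(Y=0) = 0.427, P(X|Y=0) = (55/61, 6/61) → H(X|Y=0) = 0.463777
  Y=1: P(Y=1) = 0.340, P(X|Y=1) = (1/170, 169/170) → H(X|Y=1) = 0.052046
  Y=2: P(Y=2) = 0.141, P(X|Y=2) = (39/47, 8/47) → H(X|Y=2) = 0.658191
  Y=3: P(Y=3) = 0.092, P(X|Y=3) = (15/46, 31/46) → H(X|Y=3) = 0.910878
H(X|Y) = 0.427·0.463777 + 0.340·0.052046 + 0.141·0.658191 + 0.092·0.910878 = 0.39233 bits

I(X;Y) = H(X) - H(X|Y) = 0.99666 - 0.39233 = 0.6043 bits

Cross-check via I(X;Y) = H(X) + H(Y) - H(X,Y): computing H(Y) from the column sums and H(X,Y) from the 8 cells in the same way gives H(Y) = 1.76858 bits and H(X,Y) = 2.16092 bits, so
I(X;Y) = 0.99666 + 1.76858 - 2.16092 = 0.6043 bits ✓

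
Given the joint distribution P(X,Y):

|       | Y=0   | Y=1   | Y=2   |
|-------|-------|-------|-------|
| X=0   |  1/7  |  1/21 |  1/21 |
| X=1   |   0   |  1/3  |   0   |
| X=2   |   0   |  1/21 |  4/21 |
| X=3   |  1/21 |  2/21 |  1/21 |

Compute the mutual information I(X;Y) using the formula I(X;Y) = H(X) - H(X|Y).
0.6767 bits

I(X;Y) = H(X) - H(X|Y)

Marginal of X (row sums):
  P(X=0) = 1/7 + 1/21 + 1/21 = 5/21
  P(X=1) = 0 + 1/3 + 0 = 1/3
  P(X=2) = 0 + 1/21 + 4/21 = 5/21
  P(X=3) = 1/21 + 2/21 + 1/21 = 4/21
H(X) = -[(5/21)·log₂(5/21) + (1/3)·log₂(1/3) + (5/21)·log₂(5/21) + (4/21)·log₂(4/21)]
  = 0.49295 + 0.52832 + 0.49295 + 0.45568 = 1.9699 bits

Marginal of Y (column sums):
  P(Y=0) = 1/7 + 0 + 0 + 1/21 = 4/21
  P(Y=1) = 1/21 + 1/3 + 1/21 + 2/21 = 11/21
  P(Y=2) = 1/21 + 0 + 4/21 + 1/21 = 2/7
H(X|Y) = Σ_y P(y)·H(X|Y=y):
  Y=0: P(Y=0) = 4/21, P(X|Y=0) = (3/4, 0, 0, 1/4) → H(X|Y=0) = 0.81128
  Y=1: P(Y=1) = 11/21, P(X|Y=1) = (1/11, 7/11, 1/11, 2/11) → H(X|Y=1) = 1.49111
  Y=2: P(Y=2) = 2/7, P(X|Y=2) = (1/6, 0, 2/3, 1/6) → H(X|Y=2) = 1.25163
H(X|Y) = (4/21)·0.81128 + (11/21)·1.49111 + (2/7)·1.25163 = 1.2932 bits

I(X;Y) = H(X) - H(X|Y) = 1.9699 - 1.2932 = 0.6767 bits

Cross-check via I(X;Y) = H(X) + H(Y) - H(X,Y): computing H(Y) from the column sums and H(X,Y) from the 12 cells in the same way gives H(Y) = 1.4607 bits and H(X,Y) = 2.7539 bits, so
I(X;Y) = 1.9699 + 1.4607 - 2.7539 = 0.6767 bits ✓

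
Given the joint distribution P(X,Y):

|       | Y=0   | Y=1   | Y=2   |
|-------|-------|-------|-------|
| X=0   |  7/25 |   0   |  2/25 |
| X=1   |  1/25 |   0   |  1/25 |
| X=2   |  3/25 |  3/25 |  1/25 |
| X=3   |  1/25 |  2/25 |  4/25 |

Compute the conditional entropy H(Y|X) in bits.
1.1468 bits

H(Y|X) = H(X,Y) - H(X)

H(X,Y) = -Σ_{x,y} P(x,y) log₂ P(x,y). Per-cell terms -P(x,y)·log₂P(x,y):
  X=0: 0.51422, 0.00000, 0.29151
  X=1: 0.18575, 0.00000, 0.18575
  X=2: 0.36707, 0.36707, 0.18575
  X=3: 0.18575, 0.29151, 0.42302
  (cells with P = 0 contribute 0)
Sum of the 12 terms: H(X,Y) = 2.9974 bits

Marginal of X (row sums):
  P(X=0) = 7/25 + 0 + 2/25 = 9/25
  P(X=1) = 1/25 + 0 + 1/25 = 2/25
  P(X=2) = 3/25 + 3/25 + 1/25 = 7/25
  P(X=3) = 1/25 + 2/25 + 4/25 = 7/25
H(X) = -[(9/25)·log₂(9/25) + (2/25)·log₂(2/25) + (7/25)·log₂(7/25) + (7/25)·log₂(7/25)]
  = 0.53062 + 0.29151 + 0.51422 + 0.51422 = 1.8506 bits

H(Y|X) = H(X,Y) - H(X) = 2.9974 - 1.8506 = 1.1468 bits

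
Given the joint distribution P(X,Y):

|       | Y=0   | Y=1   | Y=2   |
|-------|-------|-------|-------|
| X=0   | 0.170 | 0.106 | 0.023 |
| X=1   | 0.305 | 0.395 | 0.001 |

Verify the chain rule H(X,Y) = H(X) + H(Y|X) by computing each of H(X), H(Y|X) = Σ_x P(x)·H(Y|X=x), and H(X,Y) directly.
H(X) = 0.8801 bits, H(Y|X) = 1.0847 bits, H(X,Y) = 1.9648 bits

Marginal of X (row sums):
  P(X=0) = 0.170 + 0.106 + 0.023 = 0.299
  P(X=1) = 0.305 + 0.395 + 0.001 = 0.701
H(X) = -[0.299·log₂(0.299) + 0.701·log₂(0.701)]
  = 0.5208 + 0.3593 = 0.8801 bits

H(Y|X) = Σ_x P(x)·H(Y|X=x):
  X=0: P(X=0) = 0.299, P(Y|X=0) = (170/299, 106/299, 1/13) → H(Y|X=0) = 1.2782
  X=1: P(X=1) = 0.701, P(Y|X=1) = (305/701, 395/701, 1/701) → H(Y|X=1) = 1.0022
H(Y|X) = 0.299·1.2782 + 0.701·1.0022 = 1.0847 bits

H(X,Y) = -Σ_{x,y} P(x,y) log₂ P(x,y). Per-cell terms -P(x,y)·log₂P(x,y):
  X=0: 0.4346, 0.3432, 0.1252
  X=1: 0.5225, 0.5293, 0.0100
Sum of the 6 terms: H(X,Y) = 1.9648 bits

Chain rule check:
  H(X) + H(Y|X) = 0.8801 + 1.0847 = 1.9648 bits
  H(X,Y) = 1.9648 bits
✓ Chain rule verified.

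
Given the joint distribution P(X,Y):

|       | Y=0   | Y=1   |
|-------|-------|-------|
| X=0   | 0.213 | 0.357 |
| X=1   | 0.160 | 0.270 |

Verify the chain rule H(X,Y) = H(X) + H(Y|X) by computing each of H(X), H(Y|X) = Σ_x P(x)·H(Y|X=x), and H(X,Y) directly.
H(X) = 0.9858 bits, H(Y|X) = 0.9529 bits, H(X,Y) = 1.9388 bits

Marginal of X (row sums):
  P(X=0) = 0.213 + 0.357 = 0.570
  P(X=1) = 0.160 + 0.270 = 0.430
H(X) = -[0.570·log₂(0.570) + 0.430·log₂(0.430)]
  = 0.46225 + 0.52356 = 0.9858 bits

H(Y|X) = Σ_x P(x)·H(Y|X=x):
  X=0: P(X=0) = 0.570, P(Y|X=0) = (71/190, 119/190) → H(Y|X=0) = 0.95346
  X=1: P(X=1) = 0.430, P(Y|X=1) = (16/43, 27/43) → H(Y|X=1) = 0.95227
H(Y|X) = 0.570·0.95346 + 0.430·0.95227 = 0.9529 bits

H(X,Y) = -Σ_{x,y} P(x,y) log₂ P(x,y). Per-cell terms -P(x,y)·log₂P(x,y):
  X=0: 0.47522, 0.53050
  X=1: 0.42302, 0.51002
Sum of the 4 terms: H(X,Y) = 1.9388 bits

Chain rule check:
  H(X) + H(Y|X) = 0.9858 + 0.9529 = 1.9387 bits
  H(X,Y) = 1.9388 bits
✓ Chain rule verified (Δ = 0.0001 is 4-dp rounding noise: each of the three values was rounded independently).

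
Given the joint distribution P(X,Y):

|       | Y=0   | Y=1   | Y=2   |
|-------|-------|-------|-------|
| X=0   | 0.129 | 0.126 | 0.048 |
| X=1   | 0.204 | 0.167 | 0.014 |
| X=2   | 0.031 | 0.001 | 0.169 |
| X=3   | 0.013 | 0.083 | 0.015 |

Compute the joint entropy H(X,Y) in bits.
3.0224 bits

H(X,Y) = -Σ_{x,y} P(x,y) log₂ P(x,y). Per-cell terms -P(x,y)·log₂P(x,y):
  X=0: 0.3811, 0.3766, 0.2103
  X=1: 0.4678, 0.4312, 0.0862
  X=2: 0.1554, 0.0100, 0.4335
  X=3: 0.0814, 0.2980, 0.0909
Sum of the 12 terms: H(X,Y) = 3.0224 bits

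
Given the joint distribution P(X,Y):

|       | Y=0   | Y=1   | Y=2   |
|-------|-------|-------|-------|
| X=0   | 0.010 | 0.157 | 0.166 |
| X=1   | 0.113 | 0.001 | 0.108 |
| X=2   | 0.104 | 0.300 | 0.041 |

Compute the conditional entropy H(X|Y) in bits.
1.1511 bits

H(X|Y) = H(X,Y) - H(Y)

H(X,Y) = -Σ_{x,y} P(x,y) log₂ P(x,y). Per-cell terms -P(x,y)·log₂P(x,y):
  X=0: 0.0664386, 0.4193727, 0.4300636
  X=1: 0.3554534, 0.0099658, 0.3467769
  X=2: 0.3395958, 0.5210897, 0.1889375
Sum of the 9 terms: H(X,Y) = 2.677694 bits

Marginal of Y (column sums):
  P(Y=0) = 0.010 + 0.113 + 0.104 = 0.227
  P(Y=1) = 0.157 + 0.001 + 0.300 = 0.458
  P(Y=2) = 0.166 + 0.108 + 0.041 = 0.315
H(Y) = -[0.227·log₂(0.227) + 0.458·log₂(0.458) + 0.315·log₂(0.315)]
  = 0.4856065 + 0.5159739 + 0.5249715 = 1.526552 bits

H(X|Y) = H(X,Y) - H(Y) = 2.677694 - 1.526552 = 1.1511 bits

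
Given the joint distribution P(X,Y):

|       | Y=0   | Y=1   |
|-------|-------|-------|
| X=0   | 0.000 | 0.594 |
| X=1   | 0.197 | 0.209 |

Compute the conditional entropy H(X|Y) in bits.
0.6642 bits

H(X|Y) = H(X,Y) - H(Y)

H(X,Y) = -Σ_{x,y} P(x,y) log₂ P(x,y). Per-cell terms -P(x,y)·log₂P(x,y):
  X=0: 0.0000, 0.4464
  X=1: 0.4617, 0.4720
  (cells with P = 0 contribute 0)
Sum of the 4 terms: H(X,Y) = 1.3801 bits

Marginal of Y (column sums):
  P(Y=0) = 0.000 + 0.197 = 0.197
  P(Y=1) = 0.594 + 0.209 = 0.803
H(Y) = -[0.197·log₂(0.197) + 0.803·log₂(0.803)]
  = 0.4617 + 0.2542 = 0.7159 bits

H(X|Y) = H(X,Y) - H(Y) = 1.3801 - 0.7159 = 0.6642 bits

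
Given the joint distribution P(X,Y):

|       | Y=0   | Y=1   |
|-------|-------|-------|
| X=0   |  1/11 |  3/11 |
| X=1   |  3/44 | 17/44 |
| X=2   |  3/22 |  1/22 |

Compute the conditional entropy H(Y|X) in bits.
0.7197 bits

H(Y|X) = H(X,Y) - H(X)

H(X,Y) = -Σ_{x,y} P(x,y) log₂ P(x,y). Per-cell terms -P(x,y)·log₂P(x,y):
  X=0: 0.31449, 0.51122
  X=1: 0.26417, 0.53008
  X=2: 0.39197, 0.20270
Sum of the 6 terms: H(X,Y) = 2.2146 bits

Marginal of X (row sums):
  P(X=0) = 1/11 + 3/11 = 4/11
  P(X=1) = 3/44 + 17/44 = 5/11
  P(X=2) = 3/22 + 1/22 = 2/11
H(X) = -[(4/11)·log₂(4/11) + (5/11)·log₂(5/11) + (2/11)·log₂(2/11)]
  = 0.53070 + 0.51705 + 0.44717 = 1.4949 bits

H(Y|X) = H(X,Y) - H(X) = 2.2146 - 1.4949 = 0.7197 bits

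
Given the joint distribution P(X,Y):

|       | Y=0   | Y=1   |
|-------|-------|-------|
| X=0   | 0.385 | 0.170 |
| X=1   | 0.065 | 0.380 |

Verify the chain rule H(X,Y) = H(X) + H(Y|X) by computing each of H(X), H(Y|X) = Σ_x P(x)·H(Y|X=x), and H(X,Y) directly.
H(X) = 0.9913 bits, H(Y|X) = 0.7603 bits, H(X,Y) = 1.7515 bits

Marginal of X (row sums):
  P(X=0) = 0.385 + 0.170 = 0.555
  P(X=1) = 0.065 + 0.380 = 0.445
H(X) = -[0.555·log₂(0.555) + 0.445·log₂(0.445)]
  = 0.471439 + 0.519815 = 0.9913 bits

H(Y|X) = Σ_x P(x)·H(Y|X=x):
  X=0: P(X=0) = 0.555, P(Y|X=0) = (77/111, 34/111) → H(Y|X=0) = 0.888864
  X=1: P(X=1) = 0.445, P(Y|X=1) = (13/89, 76/89) → H(Y|X=1) = 0.599911
H(Y|X) = 0.555·0.888864 + 0.445·0.599911 = 0.7603 bits

H(X,Y) = -Σ_{x,y} P(x,y) log₂ P(x,y). Per-cell terms -P(x,y)·log₂P(x,y):
  X=0: 0.530172, 0.434587
  X=1: 0.256322, 0.530453
Sum of the 4 terms: H(X,Y) = 1.7515 bits

Chain rule check:
  H(X) + H(Y|X) = 0.9913 + 0.7603 = 1.7516 bits
  H(X,Y) = 1.7515 bits
✓ Chain rule verified (Δ = 0.0001 is 4-dp rounding noise: each of the three values was rounded independently).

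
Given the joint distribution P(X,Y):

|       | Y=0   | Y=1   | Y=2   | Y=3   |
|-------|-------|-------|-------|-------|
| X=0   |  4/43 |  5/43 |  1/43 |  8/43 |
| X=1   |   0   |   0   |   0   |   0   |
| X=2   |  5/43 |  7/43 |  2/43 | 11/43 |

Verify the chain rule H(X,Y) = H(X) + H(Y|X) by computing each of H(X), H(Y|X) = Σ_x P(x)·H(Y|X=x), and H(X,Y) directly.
H(X) = 0.9808 bits, H(Y|X) = 1.7728 bits, H(X,Y) = 2.7536 bits

Marginal of X (row sums):
  P(X=0) = 4/43 + 5/43 + 1/43 + 8/43 = 18/43
  P(X=1) = 0 + 0 + 0 + 0 = 0
  P(X=2) = 5/43 + 7/43 + 2/43 + 11/43 = 25/43
H(X) = -[(18/43)·log₂(18/43) + (25/43)·log₂(25/43)]   (outcomes with P = 0 contribute 0)
  = 0.5259 + 0.4549 = 0.9808 bits

H(Y|X) = Σ_x P(x)·H(Y|X=x):
  X=0: P(X=0) = 18/43, P(Y|X=0) = (2/9, 5/18, 1/18, 4/9) → H(Y|X=0) = 1.7472
  X=1: P(X=1) = 0 → contributes 0
  X=2: P(X=2) = 25/43, P(Y|X=2) = (1/5, 7/25, 2/25, 11/25) → H(Y|X=2) = 1.7913
H(Y|X) = (18/43)·1.7472 + (25/43)·1.7913 = 1.7728 bits

H(X,Y) = -Σ_{x,y} P(x,y) log₂ P(x,y). Per-cell terms -P(x,y)·log₂P(x,y):
  X=0: 0.3187, 0.3610, 0.1262, 0.4514
  X=1: 0.0000, 0.0000, 0.0000, 0.0000
  X=2: 0.3610, 0.4263, 0.2059, 0.5031
  (cells with P = 0 contribute 0)
Sum of the 12 terms: H(X,Y) = 2.7536 bits

Chain rule check:
  H(X) + H(Y|X) = 0.9808 + 1.7728 = 2.7536 bits
  H(X,Y) = 2.7536 bits
✓ Chain rule verified.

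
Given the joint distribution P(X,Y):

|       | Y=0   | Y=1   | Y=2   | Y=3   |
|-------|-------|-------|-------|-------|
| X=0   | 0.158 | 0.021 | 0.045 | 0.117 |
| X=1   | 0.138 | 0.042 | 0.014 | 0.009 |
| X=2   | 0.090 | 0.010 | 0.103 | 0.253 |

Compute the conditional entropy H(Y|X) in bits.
1.5405 bits

H(Y|X) = H(X,Y) - H(X)

H(X,Y) = -Σ_{x,y} P(x,y) log₂ P(x,y). Per-cell terms -P(x,y)·log₂P(x,y):
  X=0: 0.4206, 0.1170, 0.2013, 0.3622
  X=1: 0.3943, 0.1921, 0.0862, 0.0612
  X=2: 0.3127, 0.0664, 0.3378, 0.5016
Sum of the 12 terms: H(X,Y) = 3.0534 bits

Marginal of X (row sums):
  P(X=0) = 0.158 + 0.021 + 0.045 + 0.117 = 0.341
  P(X=1) = 0.138 + 0.042 + 0.014 + 0.009 = 0.203
  P(X=2) = 0.090 + 0.010 + 0.103 + 0.253 = 0.456
H(X) = -[0.341·log₂(0.341) + 0.203·log₂(0.203) + 0.456·log₂(0.456)]
  = 0.5293 + 0.4670 + 0.5166 = 1.5129 bits

H(Y|X) = H(X,Y) - H(X) = 3.0534 - 1.5129 = 1.5405 bits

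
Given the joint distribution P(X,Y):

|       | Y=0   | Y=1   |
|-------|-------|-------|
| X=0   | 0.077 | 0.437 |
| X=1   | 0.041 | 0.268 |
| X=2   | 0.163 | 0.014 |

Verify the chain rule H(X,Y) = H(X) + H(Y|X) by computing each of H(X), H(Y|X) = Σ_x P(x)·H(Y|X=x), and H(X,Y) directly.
H(X) = 1.4592 bits, H(Y|X) = 0.5583 bits, H(X,Y) = 2.0176 bits

Marginal of X (row sums):
  P(X=0) = 0.077 + 0.437 = 0.514
  P(X=1) = 0.041 + 0.268 = 0.309
  P(X=2) = 0.163 + 0.014 = 0.177
H(X) = -[0.514·log₂(0.514) + 0.309·log₂(0.309) + 0.177·log₂(0.177)]
  = 0.493522 + 0.523545 + 0.442178 = 1.4592 bits

H(Y|X) = Σ_x P(x)·H(Y|X=x):
  X=0: P(X=0) = 0.514, P(Y|X=0) = (77/514, 437/514) → H(Y|X=0) = 0.609353
  X=1: P(X=1) = 0.309, P(Y|X=1) = (41/309, 268/309) → H(Y|X=1) = 0.564759
  X=2: P(X=2) = 0.177, P(Y|X=2) = (163/177, 14/177) → H(Y|X=2) = 0.398986
H(Y|X) = 0.514·0.609353 + 0.309·0.564759 + 0.177·0.398986 = 0.5583 bits

H(X,Y) = -Σ_{x,y} P(x,y) log₂ P(x,y). Per-cell terms -P(x,y)·log₂P(x,y):
  X=0: 0.284823, 0.521907
  X=1: 0.188938, 0.509118
  X=2: 0.426580, 0.086218
Sum of the 6 terms: H(X,Y) = 2.0176 bits

Chain rule check:
  H(X) + H(Y|X) = 1.4592 + 0.5583 = 2.0175 bits
  H(X,Y) = 2.0176 bits
✓ Chain rule verified (Δ = 0.0001 is 4-dp rounding noise: each of the three values was rounded independently).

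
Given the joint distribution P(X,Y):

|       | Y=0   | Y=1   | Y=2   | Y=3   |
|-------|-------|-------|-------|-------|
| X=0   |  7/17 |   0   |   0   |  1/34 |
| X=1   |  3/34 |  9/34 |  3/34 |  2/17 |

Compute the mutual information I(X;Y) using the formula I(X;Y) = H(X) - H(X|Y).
0.5477 bits

I(X;Y) = H(X) - H(X|Y)

Marginal of X (row sums):
  P(X=0) = 7/17 + 0 + 0 + 1/34 = 15/34
  P(X=1) = 3/34 + 9/34 + 3/34 + 2/17 = 19/34
H(X) = -[(15/34)·log₂(15/34) + (19/34)·log₂(19/34)]
  = 0.5208 + 0.4692 = 0.9900 bits

Marginal of Y (column sums):
  P(Y=0) = 7/17 + 3/34 = 1/2
  P(Y=1) = 0 + 9/34 = 9/34
  P(Y=2) = 0 + 3/34 = 3/34
  P(Y=3) = 1/34 + 2/17 = 5/34
H(X|Y) = Σ_y P(y)·H(X|Y=y):
  Y=0: P(Y=0) = 1/2, P(X|Y=0) = (14/17, 3/17) → H(X|Y=0) = 0.6723
  Y=1: P(Y=1) = 9/34, P(X|Y=1) = (0, 1) → H(X|Y=1) = 0.0000
  Y=2: P(Y=2) = 3/34, P(X|Y=2) = (0, 1) → H(X|Y=2) = 0.0000
  Y=3: P(Y=3) = 5/34, P(X|Y=3) = (1/5, 4/5) → H(X|Y=3) = 0.7219
H(X|Y) = (1/2)·0.6723 + (9/34)·0.0000 + (3/34)·0.0000 + (5/34)·0.7219 = 0.4423 bits

I(X;Y) = H(X) - H(X|Y) = 0.9900 - 0.4423 = 0.5477 bits

Cross-check via I(X;Y) = H(X) + H(Y) - H(X,Y): computing H(Y) from the column sums and H(X,Y) from the 8 cells in the same way gives H(Y) = 1.7233 bits and H(X,Y) = 2.1656 bits, so
I(X;Y) = 0.9900 + 1.7233 - 2.1656 = 0.5477 bits ✓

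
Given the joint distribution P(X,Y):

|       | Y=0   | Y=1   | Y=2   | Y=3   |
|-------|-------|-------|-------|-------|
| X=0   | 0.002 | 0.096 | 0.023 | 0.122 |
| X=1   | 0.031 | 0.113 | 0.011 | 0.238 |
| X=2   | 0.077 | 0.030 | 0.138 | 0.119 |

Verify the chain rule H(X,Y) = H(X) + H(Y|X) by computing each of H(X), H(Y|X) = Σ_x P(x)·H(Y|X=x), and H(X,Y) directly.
H(X) = 1.5562 bits, H(Y|X) = 1.5534 bits, H(X,Y) = 3.1095 bits

Marginal of X (row sums):
  P(X=0) = 0.002 + 0.096 + 0.023 + 0.122 = 0.243
  P(X=1) = 0.031 + 0.113 + 0.011 + 0.238 = 0.393
  P(X=2) = 0.077 + 0.030 + 0.138 + 0.119 = 0.364
H(X) = -[0.243·log₂(0.243) + 0.393·log₂(0.393) + 0.364·log₂(0.364)]
  = 0.495956 + 0.529528 + 0.530708 = 1.5562 bits

H(Y|X) = Σ_x P(x)·H(Y|X=x):
  X=0: P(X=0) = 0.243, P(Y|X=0) = (2/243, 32/81, 23/243, 122/243) → H(Y|X=0) = 1.407330
  X=1: P(X=1) = 0.393, P(Y|X=1) = (31/393, 113/393, 11/393, 238/393) → H(Y|X=1) = 1.388664
  X=2: P(X=2) = 0.364, P(Y|X=2) = (11/52, 15/182, 69/182, 17/52) → H(Y|X=2) = 1.828649
H(Y|X) = 0.243·1.407330 + 0.393·1.388664 + 0.364·1.828649 = 1.5534 bits

H(X,Y) = -Σ_{x,y} P(x,y) log₂ P(x,y). Per-cell terms -P(x,y)·log₂P(x,y):
  X=0: 0.017932, 0.324559, 0.125171, 0.370276
  X=1: 0.155359, 0.355453, 0.071570, 0.492890
  X=2: 0.284823, 0.151767, 0.394302, 0.365445
Sum of the 12 terms: H(X,Y) = 3.1095 bits

Chain rule check:
  H(X) + H(Y|X) = 1.5562 + 1.5534 = 3.1096 bits
  H(X,Y) = 3.1095 bits
✓ Chain rule verified (Δ = 0.0001 is 4-dp rounding noise: each of the three values was rounded independently).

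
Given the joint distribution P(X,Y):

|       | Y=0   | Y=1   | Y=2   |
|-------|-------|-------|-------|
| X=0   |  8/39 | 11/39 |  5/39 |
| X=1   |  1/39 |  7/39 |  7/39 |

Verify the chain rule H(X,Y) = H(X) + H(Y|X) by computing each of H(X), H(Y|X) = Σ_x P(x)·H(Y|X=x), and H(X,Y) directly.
H(X) = 0.9612 bits, H(Y|X) = 1.4276 bits, H(X,Y) = 2.3888 bits

Marginal of X (row sums):
  P(X=0) = 8/39 + 11/39 + 5/39 = 8/13
  P(X=1) = 1/39 + 7/39 + 7/39 = 5/13
H(X) = -[(8/13)·log₂(8/13) + (5/13)·log₂(5/13)]
  = 0.4310 + 0.5302 = 0.9612 bits

H(Y|X) = Σ_x P(x)·H(Y|X=x):
  X=0: P(X=0) = 8/13, P(Y|X=0) = (1/3, 11/24, 5/24) → H(Y|X=0) = 1.5157
  X=1: P(X=1) = 5/13, P(Y|X=1) = (1/15, 7/15, 7/15) → H(Y|X=1) = 1.2867
H(Y|X) = (8/13)·1.5157 + (5/13)·1.2867 = 1.4276 bits

H(X,Y) = -Σ_{x,y} P(x,y) log₂ P(x,y). Per-cell terms -P(x,y)·log₂P(x,y):
  X=0: 0.4688, 0.5150, 0.3799
  X=1: 0.1355, 0.4448, 0.4448
Sum of the 6 terms: H(X,Y) = 2.3888 bits

Chain rule check:
  H(X) + H(Y|X) = 0.9612 + 1.4276 = 2.3888 bits
  H(X,Y) = 2.3888 bits
✓ Chain rule verified.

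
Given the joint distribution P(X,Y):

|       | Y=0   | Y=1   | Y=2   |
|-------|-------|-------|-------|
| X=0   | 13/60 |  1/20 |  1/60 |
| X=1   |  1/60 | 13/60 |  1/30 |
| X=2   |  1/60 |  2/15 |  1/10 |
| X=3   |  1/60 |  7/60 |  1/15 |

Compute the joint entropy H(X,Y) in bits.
3.0714 bits

H(X,Y) = -Σ_{x,y} P(x,y) log₂ P(x,y). Per-cell terms -P(x,y)·log₂P(x,y):
  X=0: 0.4781, 0.2161, 0.0984
  X=1: 0.0984, 0.4781, 0.1636
  X=2: 0.0984, 0.3876, 0.3322
  X=3: 0.0984, 0.3616, 0.2605
Sum of the 12 terms: H(X,Y) = 3.0714 bits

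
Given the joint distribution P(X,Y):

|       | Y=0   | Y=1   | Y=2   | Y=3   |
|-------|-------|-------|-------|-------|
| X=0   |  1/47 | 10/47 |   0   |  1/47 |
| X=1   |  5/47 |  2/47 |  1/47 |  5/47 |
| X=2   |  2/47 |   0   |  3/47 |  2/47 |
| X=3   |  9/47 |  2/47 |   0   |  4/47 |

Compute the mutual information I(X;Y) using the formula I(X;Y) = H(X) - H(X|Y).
0.5021 bits

I(X;Y) = H(X) - H(X|Y)

Marginal of X (row sums):
  P(X=0) = 1/47 + 10/47 + 0 + 1/47 = 12/47
  P(X=1) = 5/47 + 2/47 + 1/47 + 5/47 = 13/47
  P(X=2) = 2/47 + 0 + 3/47 + 2/47 = 7/47
  P(X=3) = 9/47 + 2/47 + 0 + 4/47 = 15/47
H(X) = -[(12/47)·log₂(12/47) + (13/47)·log₂(13/47) + (7/47)·log₂(7/47) + (15/47)·log₂(15/47)]
  = 0.5029 + 0.5128 + 0.4092 + 0.5259 = 1.9508 bits

Marginal of Y (column sums):
  P(Y=0) = 1/47 + 5/47 + 2/47 + 9/47 = 17/47
  P(Y=1) = 10/47 + 2/47 + 0 + 2/47 = 14/47
  P(Y=2) = 0 + 1/47 + 3/47 + 0 = 4/47
  P(Y=3) = 1/47 + 5/47 + 2/47 + 4/47 = 12/47
H(X|Y) = Σ_y P(y)·H(X|Y=y):
  Y=0: P(Y=0) = 17/47, P(X|Y=0) = (1/17, 5/17, 2/17, 9/17) → H(X|Y=0) = 1.6087
  Y=1: P(Y=1) = 14/47, P(X|Y=1) = (5/7, 1/7, 0, 1/7) → H(X|Y=1) = 1.1488
  Y=2: P(Y=2) = 4/47, P(X|Y=2) = (0, 1/4, 3/4, 0) → H(X|Y=2) = 0.8113
  Y=3: P(Y=3) = 12/47, P(X|Y=3) = (1/12, 5/12, 1/6, 1/3) → H(X|Y=3) = 1.7842
H(X|Y) = (17/47)·1.6087 + (14/47)·1.1488 + (4/47)·0.8113 + (12/47)·1.7842 = 1.4487 bits

I(X;Y) = H(X) - H(X|Y) = 1.9508 - 1.4487 = 0.5021 bits

Cross-check via I(X;Y) = H(X) + H(Y) - H(X,Y): computing H(Y) from the column sums and H(X,Y) from the 16 cells in the same way gives H(Y) = 1.8565 bits and H(X,Y) = 3.3052 bits, so
I(X;Y) = 1.9508 + 1.8565 - 3.3052 = 0.5021 bits ✓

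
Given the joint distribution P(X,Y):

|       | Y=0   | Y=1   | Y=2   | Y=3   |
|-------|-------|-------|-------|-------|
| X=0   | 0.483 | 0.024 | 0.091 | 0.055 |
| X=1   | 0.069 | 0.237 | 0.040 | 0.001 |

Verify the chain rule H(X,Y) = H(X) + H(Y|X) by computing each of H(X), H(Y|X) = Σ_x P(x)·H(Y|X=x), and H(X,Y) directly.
H(X) = 0.9314 bits, H(Y|X) = 1.2038 bits, H(X,Y) = 2.1352 bits

Marginal of X (row sums):
  P(X=0) = 0.483 + 0.024 + 0.091 + 0.055 = 0.653
  P(X=1) = 0.069 + 0.237 + 0.040 + 0.001 = 0.347
H(X) = -[0.653·log₂(0.653) + 0.347·log₂(0.347)]
  = 0.40149 + 0.52987 = 0.9314 bits

H(Y|X) = Σ_x P(x)·H(Y|X=x):
  X=0: P(X=0) = 0.653, P(Y|X=0) = (483/653, 24/653, 91/653, 55/653) → H(Y|X=0) = 1.19383
  X=1: P(X=1) = 0.347, P(Y|X=1) = (69/347, 237/347, 40/347, 1/347) → H(Y|X=1) = 1.22266
H(Y|X) = 0.653·1.19383 + 0.347·1.22266 = 1.2038 bits

H(X,Y) = -Σ_{x,y} P(x,y) log₂ P(x,y). Per-cell terms -P(x,y)·log₂P(x,y):
  X=0: 0.50710, 0.12914, 0.31468, 0.23014
  X=1: 0.26615, 0.49226, 0.18575, 0.00997
Sum of the 8 terms: H(X,Y) = 2.1352 bits

Chain rule check:
  H(X) + H(Y|X) = 0.9314 + 1.2038 = 2.1352 bits
  H(X,Y) = 2.1352 bits
✓ Chain rule verified.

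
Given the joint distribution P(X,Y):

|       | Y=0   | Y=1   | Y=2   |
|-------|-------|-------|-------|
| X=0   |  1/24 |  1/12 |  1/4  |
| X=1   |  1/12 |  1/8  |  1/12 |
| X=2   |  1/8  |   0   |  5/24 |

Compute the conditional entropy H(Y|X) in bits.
1.2313 bits

H(Y|X) = H(X,Y) - H(X)

H(X,Y) = -Σ_{x,y} P(x,y) log₂ P(x,y). Per-cell terms -P(x,y)·log₂P(x,y):
  X=0: 0.191040, 0.298747, 0.500000
  X=1: 0.298747, 0.375000, 0.298747
  X=2: 0.375000, 0.000000, 0.471466
  (cells with P = 0 contribute 0)
Sum of the 9 terms: H(X,Y) = 2.80875 bits

Marginal of X (row sums):
  P(X=0) = 1/24 + 1/12 + 1/4 = 3/8
  P(X=1) = 1/12 + 1/8 + 1/12 = 7/24
  P(X=2) = 1/8 + 0 + 5/24 = 1/3
H(X) = -[(3/8)·log₂(3/8) + (7/24)·log₂(7/24) + (1/3)·log₂(1/3)]
  = 0.530639 + 0.518469 + 0.528321 = 1.57743 bits

H(Y|X) = H(X,Y) - H(X) = 2.80875 - 1.57743 = 1.2313 bits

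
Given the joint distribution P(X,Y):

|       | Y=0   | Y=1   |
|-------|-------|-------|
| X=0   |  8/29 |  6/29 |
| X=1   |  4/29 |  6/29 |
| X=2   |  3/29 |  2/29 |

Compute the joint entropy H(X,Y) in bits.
2.4520 bits

H(X,Y) = -Σ_{x,y} P(x,y) log₂ P(x,y). Per-cell terms -P(x,y)·log₂P(x,y):
  X=0: 0.5125, 0.4703
  X=1: 0.3942, 0.4703
  X=2: 0.3386, 0.2661
Sum of the 6 terms: H(X,Y) = 2.4520 bits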